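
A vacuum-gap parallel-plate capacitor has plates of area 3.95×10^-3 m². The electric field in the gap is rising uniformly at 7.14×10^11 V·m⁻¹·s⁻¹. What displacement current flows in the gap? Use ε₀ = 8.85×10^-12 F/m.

0.0250 A

With a uniform field, Φ_E = EA, so I_d = ε₀ A dE/dt = 0.0250 A.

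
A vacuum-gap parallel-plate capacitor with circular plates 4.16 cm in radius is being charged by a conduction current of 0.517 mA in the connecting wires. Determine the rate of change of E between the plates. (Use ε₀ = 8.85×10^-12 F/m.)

The displacement current between the plates equals the conduction current, I_d = 0.517 mA.
Inverting I_d = ε₀ A dE/dt gives dE/dt = 5.17×10^-4 / (8.85×10^-12 · 5.437×10^-3) = 1.07×10^10 V/(m·s).

1.07×10^10 V/(m·s)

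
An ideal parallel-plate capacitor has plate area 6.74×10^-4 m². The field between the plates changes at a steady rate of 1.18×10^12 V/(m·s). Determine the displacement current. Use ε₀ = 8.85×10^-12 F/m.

The displacement current is ε₀ times dΦ_E/dt = ε₀ A dE/dt = (8.85×10^-12)(6.74×10^-4)(1.18×10^12) = 7.04×10^-3 A.

7.04×10^-3 A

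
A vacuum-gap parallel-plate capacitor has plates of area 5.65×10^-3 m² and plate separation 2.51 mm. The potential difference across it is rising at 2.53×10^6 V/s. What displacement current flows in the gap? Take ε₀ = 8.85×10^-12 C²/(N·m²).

5.04×10^-5 A

The displacement current equals the charging current C dV/dt. With C = ε₀A/d = (8.85×10^-12)(5.65×10^-3)/(2.51×10^-3) = 1.992×10^-11 F, I_d = (1.992×10^-11)(2.53×10^6) = 5.04×10^-5 A.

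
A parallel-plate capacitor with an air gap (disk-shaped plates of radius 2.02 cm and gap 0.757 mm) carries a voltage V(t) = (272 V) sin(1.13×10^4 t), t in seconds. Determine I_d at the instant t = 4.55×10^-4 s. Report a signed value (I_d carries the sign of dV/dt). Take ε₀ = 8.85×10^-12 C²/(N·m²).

dE/dt = (V₀ω/d)·cos(ωt) with ωt = 5.1415 rad: (272)(1.13×10^4)(0.4161)/(7.57×10^-4) = 1.689×10^9 V/(m·s).
I_d = ε₀ A dE/dt = (8.85×10^-12)(1.282×10^-3)(1.689×10^9) = 1.92×10^-5 A.

1.92×10^-5 A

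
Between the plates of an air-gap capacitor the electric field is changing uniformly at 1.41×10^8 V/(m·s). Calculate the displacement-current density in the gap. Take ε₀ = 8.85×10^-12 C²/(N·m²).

J_d = ε₀ ∂E/∂t, so J_d = 1.25×10^-3 A/m².

1.25×10^-3 A/m²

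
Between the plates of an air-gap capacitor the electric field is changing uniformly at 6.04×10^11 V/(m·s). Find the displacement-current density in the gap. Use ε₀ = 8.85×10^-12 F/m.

J_d = ε₀ ∂E/∂t, so J_d = 5.35 A/m².

5.35 A/m²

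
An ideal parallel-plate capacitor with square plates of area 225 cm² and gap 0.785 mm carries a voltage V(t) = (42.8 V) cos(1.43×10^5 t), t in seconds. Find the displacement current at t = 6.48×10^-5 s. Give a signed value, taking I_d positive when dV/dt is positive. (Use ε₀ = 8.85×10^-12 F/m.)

-2.45×10^-4 A

dE/dt = (V₀ω/d)·−sin(ωt) with ωt = 9.2664 rad: (42.8)(1.43×10^5)(-0.1577)/(7.85×10^-4) = -1.230×10^9 V/(m·s).
I_d = ε₀ A dE/dt = (8.85×10^-12)(0.0225)(-1.230×10^9) = -2.45×10^-4 A.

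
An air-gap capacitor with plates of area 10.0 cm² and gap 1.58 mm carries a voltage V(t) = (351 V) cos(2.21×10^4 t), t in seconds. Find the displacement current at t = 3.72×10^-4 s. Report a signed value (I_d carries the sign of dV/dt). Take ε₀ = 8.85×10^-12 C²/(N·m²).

dE/dt = (V₀ω/d)·−sin(ωt) with ωt = 8.2212 rad: (351)(2.21×10^4)(-0.9333)/(1.58×10^-3) = -4.582×10^9 V/(m·s).
I_d = ε₀ A dE/dt = (8.85×10^-12)(1.00×10^-3)(-4.582×10^9) = -4.06×10^-5 A.

-4.06×10^-5 A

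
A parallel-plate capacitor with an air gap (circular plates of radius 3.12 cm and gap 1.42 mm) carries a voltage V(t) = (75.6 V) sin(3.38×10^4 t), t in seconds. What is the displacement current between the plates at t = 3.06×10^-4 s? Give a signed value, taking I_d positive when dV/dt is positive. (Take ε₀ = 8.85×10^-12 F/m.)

-2.96×10^-5 A

dE/dt = (V₀ω/d)·cos(ωt) with ωt = 10.3428 rad: (75.6)(3.38×10^4)(-0.6074)/(1.42×10^-3) = -1.093×10^9 V/(m·s).
I_d = ε₀ A dE/dt = (8.85×10^-12)(3.058×10^-3)(-1.093×10^9) = -2.96×10^-5 A.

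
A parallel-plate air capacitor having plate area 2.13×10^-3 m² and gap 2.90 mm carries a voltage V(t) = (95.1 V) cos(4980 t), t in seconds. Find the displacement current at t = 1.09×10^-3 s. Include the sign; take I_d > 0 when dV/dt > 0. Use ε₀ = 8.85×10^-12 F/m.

dE/dt = (V₀ω/d)·−sin(ωt) with ωt = 5.4282 rad: (95.1)(4980)(0.7546)/(2.90×10^-3) = 1.232×10^8 V/(m·s).
I_d = ε₀ A dE/dt = (8.85×10^-12)(2.13×10^-3)(1.232×10^8) = 2.32×10^-6 A.

2.32×10^-6 A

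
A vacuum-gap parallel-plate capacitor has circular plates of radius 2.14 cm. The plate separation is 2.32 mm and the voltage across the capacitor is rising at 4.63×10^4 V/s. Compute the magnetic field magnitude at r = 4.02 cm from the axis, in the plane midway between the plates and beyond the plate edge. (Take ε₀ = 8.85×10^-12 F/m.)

With E = V/d, dE/dt = 1.996×10^7 V/(m·s) and πR² = 1.439×10^-3 m², giving I_d = ε₀ πR² dE/dt = 2.542×10^-7 A.
Outside the plates the loop encloses all of I_d, so B·2πr = μ₀ I_d and B = 1.26×10^-12 T.

1.26×10^-12 T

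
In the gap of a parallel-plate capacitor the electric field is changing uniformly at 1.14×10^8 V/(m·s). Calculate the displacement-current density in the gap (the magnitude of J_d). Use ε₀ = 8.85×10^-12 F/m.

1.01×10^-3 A/m²

The displacement-current density is ε₀ ∂E/∂t = (8.85×10^-12)(1.14×10^8) = 1.01×10^-3 A/m².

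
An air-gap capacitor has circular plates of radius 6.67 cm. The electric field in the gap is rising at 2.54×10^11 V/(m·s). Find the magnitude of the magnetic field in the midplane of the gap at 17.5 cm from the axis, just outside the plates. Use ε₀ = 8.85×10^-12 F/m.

3.59×10^-8 T

Through the whole plate area (πR² = 0.01398 m²), I_d = ε₀ πR² dE/dt = 0.03143 A.
For r ≥ R the full I_d is enclosed: B = μ₀ I_d/(2πr) = (4π×10^-7)(0.03143)/(2π·0.175) = 3.59×10^-8 T.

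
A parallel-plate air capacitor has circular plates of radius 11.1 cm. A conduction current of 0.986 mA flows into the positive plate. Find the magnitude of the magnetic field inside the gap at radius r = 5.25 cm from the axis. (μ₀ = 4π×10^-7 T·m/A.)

8.40×10^-10 T

By continuity the displacement current in the gap matches the conduction current: I_d = 9.86×10^-4 A.
For r < R the Ampère–Maxwell law gives B(2πr) = μ₀ I_d (r²/R²), so B = μ₀ I_d r/(2πR²) = (4π×10^-7)(9.86×10^-4)(0.0525)/(2π·0.111²) = 8.40×10^-10 T.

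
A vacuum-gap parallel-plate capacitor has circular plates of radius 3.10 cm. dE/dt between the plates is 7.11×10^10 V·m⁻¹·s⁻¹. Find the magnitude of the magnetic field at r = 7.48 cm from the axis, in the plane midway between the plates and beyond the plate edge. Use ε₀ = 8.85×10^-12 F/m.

Total displacement current: I_d = ε₀(πR²)(dE/dt) = (8.85×10^-12)(3.019×10^-3)(7.11×10^10) = 1.900×10^-3 A.
With r > R the enclosed displacement current is the full I_d; B = μ₀ I_d / (2πr) = 5.08×10^-9 T.

5.08×10^-9 T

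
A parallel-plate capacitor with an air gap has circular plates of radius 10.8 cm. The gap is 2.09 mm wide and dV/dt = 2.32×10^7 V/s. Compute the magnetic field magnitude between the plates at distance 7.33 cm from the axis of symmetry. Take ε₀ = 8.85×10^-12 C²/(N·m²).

4.52×10^-9 T

dE/dt = (dV/dt)/d = 1.110×10^10 V/(m·s); I_d = ε₀(πR²)(dE/dt) = (8.85×10^-12)(0.03664)(1.110×10^10) = 3.599×10^-3 A.
For r < R the Ampère–Maxwell law gives B(2πr) = μ₀ I_d (r²/R²), so B = μ₀ I_d r/(2πR²) = (4π×10^-7)(3.599×10^-3)(0.0733)/(2π·0.108²) = 4.52×10^-9 T.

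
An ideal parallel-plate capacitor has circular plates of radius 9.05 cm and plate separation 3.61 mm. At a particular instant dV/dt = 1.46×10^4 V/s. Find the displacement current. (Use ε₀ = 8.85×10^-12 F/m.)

The field between the plates is E = V/d, so dE/dt = (1.46×10^4)/(3.61×10^-3 m) = 4.044×10^6 V/(m·s).
I_d = ε₀ A (dE/dt) = (8.85×10^-12)(0.02573)(4.044×10^6) = 9.21×10^-7 A.

9.21×10^-7 A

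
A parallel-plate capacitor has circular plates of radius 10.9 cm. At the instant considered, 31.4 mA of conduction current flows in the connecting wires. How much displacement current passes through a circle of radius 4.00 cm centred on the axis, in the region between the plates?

4.23×10^-3 A

By continuity the displacement current in the gap matches the conduction current: I_d = 0.0314 A.
The field is uniform, so I_d,enc = I_d (r/R)² = (0.0314)(4.00/10.9)² = 4.23×10^-3 A.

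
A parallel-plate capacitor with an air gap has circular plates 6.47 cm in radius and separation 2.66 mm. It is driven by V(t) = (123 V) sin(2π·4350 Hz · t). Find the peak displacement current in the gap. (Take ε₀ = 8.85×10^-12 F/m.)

(dE/dt)_max = V₀ω/d = 1.264×10^9 V/(m·s); ω = 2πf = 2.733×10^4 rad/s.
I_d,max = ε₀ A (dE/dt)_max = (8.85×10^-12)(0.01315)(1.264×10^9) = 1.47×10^-4 A.

1.47×10^-4 A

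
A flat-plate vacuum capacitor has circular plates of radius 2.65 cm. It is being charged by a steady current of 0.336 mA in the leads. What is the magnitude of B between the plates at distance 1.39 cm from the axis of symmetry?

By continuity the displacement current in the gap matches the conduction current: I_d = 3.36×10^-4 A.
For r < R the Ampère–Maxwell law gives B(2πr) = μ₀ I_d (r²/R²), so B = μ₀ I_d r/(2πR²) = (4π×10^-7)(3.36×10^-4)(0.0139)/(2π·0.0265²) = 1.33×10^-9 T.

1.33×10^-9 T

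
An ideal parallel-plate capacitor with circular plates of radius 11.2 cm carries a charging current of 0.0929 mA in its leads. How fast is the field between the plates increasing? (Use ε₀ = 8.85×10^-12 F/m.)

2.66×10^8 V/(m·s)

By continuity, I_d in the gap equals the 0.0929 mA flowing in the wire.
Then dE/dt = I_d/(ε₀A) = 2.66×10^8 V/(m·s).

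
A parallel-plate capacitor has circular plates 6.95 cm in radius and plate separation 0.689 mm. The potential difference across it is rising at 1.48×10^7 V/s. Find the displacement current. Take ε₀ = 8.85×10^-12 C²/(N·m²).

E = V/d so dE/dt = (dV/dt)/d = 2.148×10^10 V/(m·s), and I_d = ε₀ A dE/dt = (8.85×10^-12)(0.01517)(2.148×10^10) = 2.88×10^-3 A.

2.88×10^-3 A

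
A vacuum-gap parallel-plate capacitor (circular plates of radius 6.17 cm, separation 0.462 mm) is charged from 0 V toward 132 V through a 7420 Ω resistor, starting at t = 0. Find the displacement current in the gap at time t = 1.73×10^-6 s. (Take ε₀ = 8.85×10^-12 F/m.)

6.43×10^-3 A

C = ε₀A/d = (8.85×10^-12)(0.01196)/(4.62×10^-4) = 2.291×10^-10 F and τ = RC = 1.700×10^-6 s. I_d in the gap equals the RC charging current.
I_d(t) = (V₀/R) e^(−t/τ) = 0.01779 · e^(−1.018) = 6.43×10^-3 A.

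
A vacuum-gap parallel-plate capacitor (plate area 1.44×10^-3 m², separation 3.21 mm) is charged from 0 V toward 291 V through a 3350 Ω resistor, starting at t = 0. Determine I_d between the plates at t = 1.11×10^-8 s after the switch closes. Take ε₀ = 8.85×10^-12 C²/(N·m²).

0.0377 A

With C = ε₀A/d = (8.85×10^-12)(1.44×10^-3)/(3.21×10^-3) = 3.970×10^-12 F, the time constant is τ = RC = 1.330×10^-8 s, so t/τ = 0.8346 and e^(−t/τ) = 0.4340.
I_d = I_cond = (V₀/R) e^(−t/τ) = (0.08687)(0.4340) = 0.0377 A.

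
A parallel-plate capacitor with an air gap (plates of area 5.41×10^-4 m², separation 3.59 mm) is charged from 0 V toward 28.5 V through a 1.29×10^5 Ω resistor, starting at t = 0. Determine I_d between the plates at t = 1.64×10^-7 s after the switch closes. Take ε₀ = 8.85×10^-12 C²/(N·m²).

8.52×10^-5 A

C = ε₀A/d = (8.85×10^-12)(5.41×10^-4)/(3.59×10^-3) = 1.334×10^-12 F, so τ = RC = 1.721×10^-7 s.
The conduction current is I(t) = (V₀/R) e^(−t/τ), and the displacement current between the plates equals it.
t/τ = 0.9529; I_d = (28.5/1.29×10^5) · e^(−0.9529) = (2.209×10^-4)(0.3856) = 8.52×10^-5 A.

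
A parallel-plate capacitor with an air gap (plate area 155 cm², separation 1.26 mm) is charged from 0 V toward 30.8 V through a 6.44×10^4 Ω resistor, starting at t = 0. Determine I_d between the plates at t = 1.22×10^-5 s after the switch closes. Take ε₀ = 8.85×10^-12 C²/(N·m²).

C = ε₀A/d = (8.85×10^-12)(0.0155)/(1.26×10^-3) = 1.089×10^-10 F, so τ = RC = 7.013×10^-6 s.
The conduction current is I(t) = (V₀/R) e^(−t/τ), and the displacement current between the plates equals it.
t/τ = 1.740; I_d = (30.8/6.44×10^4) · e^(−1.740) = (4.783×10^-4)(0.1755) = 8.39×10^-5 A.

8.39×10^-5 A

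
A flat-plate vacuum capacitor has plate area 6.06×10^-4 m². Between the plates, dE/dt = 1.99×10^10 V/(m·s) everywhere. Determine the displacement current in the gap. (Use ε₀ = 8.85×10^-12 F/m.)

With a uniform field, Φ_E = EA, so I_d = ε₀ A dE/dt = 1.07×10^-4 A.

1.07×10^-4 A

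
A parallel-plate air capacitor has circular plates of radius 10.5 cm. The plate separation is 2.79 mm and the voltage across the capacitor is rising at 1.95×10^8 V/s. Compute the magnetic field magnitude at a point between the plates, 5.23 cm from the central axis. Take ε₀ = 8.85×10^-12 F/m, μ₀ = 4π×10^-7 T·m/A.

2.03×10^-8 T

I_d = C dV/dt with C = ε₀πR²/d = 1.099×10^-10 F, so I_d = (1.099×10^-10)(1.95×10^8) = 0.02143 A.
∮B·dl = μ₀ I_d,enc with I_d,enc = I_d r²/R² = 5.317×10^-3 A; so B = μ₀ I_d,enc/(2πr) = 2.03×10^-8 T.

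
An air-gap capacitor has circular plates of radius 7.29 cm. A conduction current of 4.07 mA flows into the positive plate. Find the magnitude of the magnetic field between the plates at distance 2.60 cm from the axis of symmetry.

3.98×10^-9 T

By continuity the displacement current in the gap matches the conduction current: I_d = 4.07×10^-3 A.
∮B·dl = μ₀ I_d,enc with I_d,enc = I_d r²/R² = 5.177×10^-4 A; so B = μ₀ I_d,enc/(2πr) = 3.98×10^-9 T.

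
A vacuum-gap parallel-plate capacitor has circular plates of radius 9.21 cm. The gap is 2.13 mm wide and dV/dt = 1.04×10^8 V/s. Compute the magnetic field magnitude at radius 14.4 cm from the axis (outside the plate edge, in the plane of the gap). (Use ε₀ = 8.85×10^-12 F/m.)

1.60×10^-8 T

I_d = C dV/dt with C = ε₀πR²/d = 1.107×10^-10 F, so I_d = (1.107×10^-10)(1.04×10^8) = 0.01151 A.
With r > R the enclosed displacement current is the full I_d; B = μ₀ I_d / (2πr) = 1.60×10^-8 T.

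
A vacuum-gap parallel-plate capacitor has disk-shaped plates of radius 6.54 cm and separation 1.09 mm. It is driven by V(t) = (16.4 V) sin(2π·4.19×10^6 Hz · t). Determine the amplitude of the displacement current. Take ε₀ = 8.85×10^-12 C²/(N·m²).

The displacement current equals the conduction current C dV/dt, which peaks at C V₀ ω.
With C = ε₀A/d = (8.85×10^-12)(0.01344)/(1.09×10^-3) = 1.091×10^-10 F and ω = 2πf = 2.633×10^7 rad/s, I_d,max = (1.091×10^-10)(16.4)(2.633×10^7) = 0.0471 A.

0.0471 A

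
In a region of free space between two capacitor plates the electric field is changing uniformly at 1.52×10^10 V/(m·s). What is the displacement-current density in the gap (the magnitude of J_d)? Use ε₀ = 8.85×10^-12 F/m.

0.135 A/m²

J_d = ε₀ dE/dt = (8.85×10^-12)(1.52×10^10) = 0.135 A/m².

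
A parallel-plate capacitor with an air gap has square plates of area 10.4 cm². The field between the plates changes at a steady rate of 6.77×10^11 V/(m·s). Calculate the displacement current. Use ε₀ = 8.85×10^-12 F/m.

6.23×10^-3 A

The displacement current is ε₀ times dΦ_E/dt = ε₀ A dE/dt = (8.85×10^-12)(1.04×10^-3)(6.77×10^11) = 6.23×10^-3 A.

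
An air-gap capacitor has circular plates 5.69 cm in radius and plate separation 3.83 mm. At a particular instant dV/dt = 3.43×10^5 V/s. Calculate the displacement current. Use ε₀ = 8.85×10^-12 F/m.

C = ε₀A/d = (8.85×10^-12)(0.01017)/(3.83×10^-3) = 2.350×10^-11 F.
I_d = C dV/dt = (2.350×10^-11)(3.43×10^5) = 8.06×10^-6 A.

8.06×10^-6 A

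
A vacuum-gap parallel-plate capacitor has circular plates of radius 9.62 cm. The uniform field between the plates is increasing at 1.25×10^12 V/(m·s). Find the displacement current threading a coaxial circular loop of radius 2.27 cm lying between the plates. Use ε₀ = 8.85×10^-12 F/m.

0.0179 A

Total displacement current: I_d = ε₀(πR²)(dE/dt) = (8.85×10^-12)(0.02907)(1.25×10^12) = 0.3216 A.
Since J_d is uniform, the enclosed fraction is (r/R)² = 0.05568, giving I_d,enc = 0.0179 A.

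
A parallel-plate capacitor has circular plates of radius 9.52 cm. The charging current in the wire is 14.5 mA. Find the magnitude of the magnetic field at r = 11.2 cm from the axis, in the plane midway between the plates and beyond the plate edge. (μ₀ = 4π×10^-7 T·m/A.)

2.59×10^-8 T

By continuity the displacement current in the gap matches the conduction current: I_d = 0.0145 A.
Outside the plates the loop encloses all of I_d, so B·2πr = μ₀ I_d and B = 2.59×10^-8 T.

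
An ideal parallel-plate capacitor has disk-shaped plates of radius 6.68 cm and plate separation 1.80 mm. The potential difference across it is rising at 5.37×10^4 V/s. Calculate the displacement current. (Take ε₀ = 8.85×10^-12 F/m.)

The displacement current equals the charging current C dV/dt. With C = ε₀A/d = (8.85×10^-12)(0.01402)/(1.80×10^-3) = 6.893×10^-11 F, I_d = (6.893×10^-11)(5.37×10^4) = 3.70×10^-6 A.

3.70×10^-6 A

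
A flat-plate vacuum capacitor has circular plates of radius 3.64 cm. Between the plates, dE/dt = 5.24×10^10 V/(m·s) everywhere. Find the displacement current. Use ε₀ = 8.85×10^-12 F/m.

1.93×10^-3 A

With a uniform field, Φ_E = EA, so I_d = ε₀ A dE/dt = 1.93×10^-3 A.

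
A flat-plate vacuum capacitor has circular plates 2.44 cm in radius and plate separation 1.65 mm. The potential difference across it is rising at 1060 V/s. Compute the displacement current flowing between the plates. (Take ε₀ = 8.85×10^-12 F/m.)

1.06×10^-8 A

The displacement current equals the charging current C dV/dt. With C = ε₀A/d = (8.85×10^-12)(1.870×10^-3)/(1.65×10^-3) = 1.003×10^-11 F, I_d = (1.003×10^-11)(1060) = 1.06×10^-8 A.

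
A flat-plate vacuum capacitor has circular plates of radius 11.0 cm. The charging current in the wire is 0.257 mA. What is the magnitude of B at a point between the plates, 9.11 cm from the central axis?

3.87×10^-10 T

No conduction current crosses the gap, so I_d there equals the 2.57×10^-4 A in the leads.
For r < R the Ampère–Maxwell law gives B(2πr) = μ₀ I_d (r²/R²), so B = μ₀ I_d r/(2πR²) = (4π×10^-7)(2.57×10^-4)(0.0911)/(2π·0.110²) = 3.87×10^-10 T.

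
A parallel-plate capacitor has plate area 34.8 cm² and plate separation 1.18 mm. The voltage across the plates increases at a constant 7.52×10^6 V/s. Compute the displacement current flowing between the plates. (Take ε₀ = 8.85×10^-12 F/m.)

1.96×10^-4 A

C = ε₀A/d = (8.85×10^-12)(3.48×10^-3)/(1.18×10^-3) = 2.610×10^-11 F.
I_d = C dV/dt = (2.610×10^-11)(7.52×10^6) = 1.96×10^-4 A.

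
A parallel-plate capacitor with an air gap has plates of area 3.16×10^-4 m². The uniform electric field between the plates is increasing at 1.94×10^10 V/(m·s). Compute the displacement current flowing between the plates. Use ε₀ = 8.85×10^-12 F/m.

5.43×10^-5 A

With a uniform field, Φ_E = EA, so I_d = ε₀ A dE/dt = 5.43×10^-5 A.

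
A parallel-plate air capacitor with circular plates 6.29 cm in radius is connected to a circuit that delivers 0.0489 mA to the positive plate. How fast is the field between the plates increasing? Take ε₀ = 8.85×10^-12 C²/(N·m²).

4.45×10^8 V/(m·s)

The displacement current between the plates equals the conduction current, I_d = 0.0489 mA.
Since I_d = ε₀ A dE/dt, dE/dt = I_d/(ε₀A) = (4.89×10^-5)/((8.85×10^-12)(0.01243)) = 4.45×10^8 V/(m·s).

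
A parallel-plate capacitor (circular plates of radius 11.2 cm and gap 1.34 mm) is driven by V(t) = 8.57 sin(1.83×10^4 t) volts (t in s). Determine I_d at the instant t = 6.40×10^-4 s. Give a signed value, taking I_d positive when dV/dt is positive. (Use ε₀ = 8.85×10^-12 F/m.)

C = ε₀A/d = (8.85×10^-12)(0.03941)/(1.34×10^-3) = 2.603×10^-10 F. dV/dt = V₀ω·cos(ωt); at ωt = 11.712 rad this factor is 0.6567.
I_d = C dV/dt = (2.603×10^-10)(8.57)(1.83×10^4)(0.6567) = 2.68×10^-5 A.

2.68×10^-5 A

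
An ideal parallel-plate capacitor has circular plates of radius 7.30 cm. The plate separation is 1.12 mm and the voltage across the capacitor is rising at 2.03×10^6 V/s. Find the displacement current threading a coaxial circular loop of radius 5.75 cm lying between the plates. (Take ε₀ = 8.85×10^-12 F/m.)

dE/dt = (dV/dt)/d = 1.812×10^9 V/(m·s); I_d = ε₀(πR²)(dE/dt) = (8.85×10^-12)(0.01674)(1.812×10^9) = 2.684×10^-4 A.
The field is uniform, so I_d,enc = I_d (r/R)² = (2.684×10^-4)(5.75/7.30)² = 1.67×10^-4 A.

1.67×10^-4 A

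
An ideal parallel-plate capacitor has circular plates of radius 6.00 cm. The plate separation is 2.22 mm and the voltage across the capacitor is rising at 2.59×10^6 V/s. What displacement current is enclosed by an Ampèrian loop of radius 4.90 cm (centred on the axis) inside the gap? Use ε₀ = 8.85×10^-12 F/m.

7.79×10^-5 A

With E = V/d, dE/dt = 1.167×10^9 V/(m·s) and πR² = 0.01131 m², giving I_d = ε₀ πR² dE/dt = 1.168×10^-4 A.
Through an area πr² the displacement current is I_d·(πr²/πR²) = I_d (r/R)² = 7.79×10^-5 A.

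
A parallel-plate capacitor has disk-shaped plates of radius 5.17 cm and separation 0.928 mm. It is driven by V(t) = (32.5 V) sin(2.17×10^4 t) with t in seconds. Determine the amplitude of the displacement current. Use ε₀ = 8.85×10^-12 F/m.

5.65×10^-5 A

The displacement current equals the conduction current C dV/dt, which peaks at C V₀ ω.
With C = ε₀A/d = (8.85×10^-12)(8.397×10^-3)/(9.28×10^-4) = 8.008×10^-11 F and ω = 2.17×10^4 rad/s, I_d,max = (8.008×10^-11)(32.5)(2.17×10^4) = 5.65×10^-5 A.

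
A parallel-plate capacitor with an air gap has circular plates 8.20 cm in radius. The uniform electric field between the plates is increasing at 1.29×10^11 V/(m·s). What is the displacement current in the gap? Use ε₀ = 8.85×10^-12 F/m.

I_d = ε₀ A (dE/dt) = (8.85×10^-12)(0.02112 m²)(1.29×10^11) = 0.0241 A.

0.0241 A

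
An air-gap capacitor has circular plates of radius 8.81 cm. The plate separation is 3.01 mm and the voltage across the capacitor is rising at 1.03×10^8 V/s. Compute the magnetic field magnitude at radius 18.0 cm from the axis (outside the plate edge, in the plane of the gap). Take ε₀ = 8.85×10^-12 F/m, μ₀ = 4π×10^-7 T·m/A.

8.20×10^-9 T

I_d = C dV/dt with C = ε₀πR²/d = 7.168×10^-11 F, so I_d = (7.168×10^-11)(1.03×10^8) = 7.383×10^-3 A.
For r ≥ R the full I_d is enclosed: B = μ₀ I_d/(2πr) = (4π×10^-7)(7.383×10^-3)/(2π·0.180) = 8.20×10^-9 T.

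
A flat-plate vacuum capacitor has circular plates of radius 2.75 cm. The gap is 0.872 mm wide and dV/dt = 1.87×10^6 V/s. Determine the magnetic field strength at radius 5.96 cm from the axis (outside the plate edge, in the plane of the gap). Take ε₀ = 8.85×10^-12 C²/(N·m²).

dE/dt = (dV/dt)/d = 2.144×10^9 V/(m·s); I_d = ε₀(πR²)(dE/dt) = (8.85×10^-12)(2.376×10^-3)(2.144×10^9) = 4.508×10^-5 A.
With r > R the enclosed displacement current is the full I_d; B = μ₀ I_d / (2πr) = 1.51×10^-10 T.

1.51×10^-10 T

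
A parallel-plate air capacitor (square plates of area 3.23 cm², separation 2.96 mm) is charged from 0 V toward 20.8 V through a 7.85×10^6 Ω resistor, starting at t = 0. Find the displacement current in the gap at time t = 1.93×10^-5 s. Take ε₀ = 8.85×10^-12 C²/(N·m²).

With C = ε₀A/d = (8.85×10^-12)(3.23×10^-4)/(2.96×10^-3) = 9.657×10^-13 F, the time constant is τ = RC = 7.581×10^-6 s, so t/τ = 2.546 and e^(−t/τ) = 0.07839.
I_d = I_cond = (V₀/R) e^(−t/τ) = (2.650×10^-6)(0.07839) = 2.08×10^-7 A.

2.08×10^-7 A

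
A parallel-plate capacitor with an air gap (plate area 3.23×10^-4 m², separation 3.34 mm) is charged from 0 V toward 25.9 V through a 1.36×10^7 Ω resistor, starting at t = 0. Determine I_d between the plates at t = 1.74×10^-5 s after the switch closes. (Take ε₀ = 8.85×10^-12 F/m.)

4.27×10^-7 A

C = ε₀A/d = (8.85×10^-12)(3.23×10^-4)/(3.34×10^-3) = 8.559×10^-13 F, so τ = RC = 1.164×10^-5 s.
The conduction current is I(t) = (V₀/R) e^(−t/τ), and the displacement current between the plates equals it.
t/τ = 1.495; I_d = (25.9/1.36×10^7) · e^(−1.495) = (1.904×10^-6)(0.2242) = 4.27×10^-7 A.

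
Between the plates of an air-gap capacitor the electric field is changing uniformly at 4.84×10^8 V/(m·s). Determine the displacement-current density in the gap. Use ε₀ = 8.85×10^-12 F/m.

4.28×10^-3 A/m²

The displacement-current density is ε₀ ∂E/∂t = (8.85×10^-12)(4.84×10^8) = 4.28×10^-3 A/m².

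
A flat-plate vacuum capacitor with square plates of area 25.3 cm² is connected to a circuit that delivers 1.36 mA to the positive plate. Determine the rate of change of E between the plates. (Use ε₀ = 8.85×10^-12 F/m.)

6.07×10^10 V/(m·s)

By continuity, I_d in the gap equals the 1.36 mA flowing in the wire.
Since I_d = ε₀ A dE/dt, dE/dt = I_d/(ε₀A) = (1.36×10^-3)/((8.85×10^-12)(2.53×10^-3)) = 6.07×10^10 V/(m·s).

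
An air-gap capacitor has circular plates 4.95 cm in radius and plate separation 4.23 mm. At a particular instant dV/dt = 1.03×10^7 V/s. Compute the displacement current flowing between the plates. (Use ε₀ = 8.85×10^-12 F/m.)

The field between the plates is E = V/d, so dE/dt = (1.03×10^7)/(4.23×10^-3 m) = 2.435×10^9 V/(m·s).
I_d = ε₀ A (dE/dt) = (8.85×10^-12)(7.698×10^-3)(2.435×10^9) = 1.66×10^-4 A.

1.66×10^-4 A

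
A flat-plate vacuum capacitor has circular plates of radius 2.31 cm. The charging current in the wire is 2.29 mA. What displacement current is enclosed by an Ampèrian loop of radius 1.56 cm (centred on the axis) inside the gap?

Between the plates the displacement current equals the wire current: I_d = 2.29 mA = 2.29×10^-3 A.
Since J_d is uniform, the enclosed fraction is (r/R)² = 0.4561, giving I_d,enc = 1.04×10^-3 A.

1.04×10^-3 A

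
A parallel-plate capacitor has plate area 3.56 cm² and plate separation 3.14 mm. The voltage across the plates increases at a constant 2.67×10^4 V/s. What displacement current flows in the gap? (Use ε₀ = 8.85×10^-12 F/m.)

2.68×10^-8 A

E = V/d so dE/dt = (dV/dt)/d = 8.503×10^6 V/(m·s), and I_d = ε₀ A dE/dt = (8.85×10^-12)(3.56×10^-4)(8.503×10^6) = 2.68×10^-8 A.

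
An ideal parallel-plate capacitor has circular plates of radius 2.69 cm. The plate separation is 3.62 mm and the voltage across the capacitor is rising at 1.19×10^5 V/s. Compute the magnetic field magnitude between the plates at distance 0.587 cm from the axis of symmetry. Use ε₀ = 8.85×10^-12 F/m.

With E = V/d, dE/dt = 3.287×10^7 V/(m·s) and πR² = 2.273×10^-3 m², giving I_d = ε₀ πR² dE/dt = 6.612×10^-7 A.
∮B·dl = μ₀ I_d,enc with I_d,enc = I_d r²/R² = 3.149×10^-8 A; so B = μ₀ I_d,enc/(2πr) = 1.07×10^-12 T.

1.07×10^-12 T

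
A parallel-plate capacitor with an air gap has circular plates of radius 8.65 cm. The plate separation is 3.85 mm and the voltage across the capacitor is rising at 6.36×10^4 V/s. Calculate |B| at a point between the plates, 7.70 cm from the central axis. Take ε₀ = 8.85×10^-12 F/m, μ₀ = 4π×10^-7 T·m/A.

dE/dt = (dV/dt)/d = 1.652×10^7 V/(m·s); I_d = ε₀(πR²)(dE/dt) = (8.85×10^-12)(0.02351)(1.652×10^7) = 3.437×10^-6 A.
For r < R the Ampère–Maxwell law gives B(2πr) = μ₀ I_d (r²/R²), so B = μ₀ I_d r/(2πR²) = (4π×10^-7)(3.437×10^-6)(0.0770)/(2π·0.0865²) = 7.07×10^-12 T.

7.07×10^-12 T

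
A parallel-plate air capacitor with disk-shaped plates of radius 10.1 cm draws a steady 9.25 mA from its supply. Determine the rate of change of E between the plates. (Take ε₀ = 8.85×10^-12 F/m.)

By continuity, I_d in the gap equals the 9.25 mA flowing in the wire.
Since I_d = ε₀ A dE/dt, dE/dt = I_d/(ε₀A) = (9.25×10^-3)/((8.85×10^-12)(0.03205)) = 3.26×10^10 V/(m·s).

3.26×10^10 V/(m·s)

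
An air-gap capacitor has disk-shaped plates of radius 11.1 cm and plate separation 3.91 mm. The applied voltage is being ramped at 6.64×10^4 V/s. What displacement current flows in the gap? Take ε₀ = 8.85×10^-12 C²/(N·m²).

5.82×10^-6 A

C = ε₀A/d = (8.85×10^-12)(0.03871)/(3.91×10^-3) = 8.762×10^-11 F.
I_d = C dV/dt = (8.762×10^-11)(6.64×10^4) = 5.82×10^-6 A.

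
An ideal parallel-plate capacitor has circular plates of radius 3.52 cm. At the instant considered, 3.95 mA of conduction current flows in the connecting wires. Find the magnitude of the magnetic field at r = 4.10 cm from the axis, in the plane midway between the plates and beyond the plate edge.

Between the plates the displacement current equals the wire current: I_d = 3.95 mA = 3.95×10^-3 A.
With r > R the enclosed displacement current is the full I_d; B = μ₀ I_d / (2πr) = 1.93×10^-8 T.

1.93×10^-8 T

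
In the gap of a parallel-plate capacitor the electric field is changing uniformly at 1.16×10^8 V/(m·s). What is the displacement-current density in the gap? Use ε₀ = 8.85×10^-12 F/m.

1.03×10^-3 A/m²

The displacement-current density is ε₀ ∂E/∂t = (8.85×10^-12)(1.16×10^8) = 1.03×10^-3 A/m².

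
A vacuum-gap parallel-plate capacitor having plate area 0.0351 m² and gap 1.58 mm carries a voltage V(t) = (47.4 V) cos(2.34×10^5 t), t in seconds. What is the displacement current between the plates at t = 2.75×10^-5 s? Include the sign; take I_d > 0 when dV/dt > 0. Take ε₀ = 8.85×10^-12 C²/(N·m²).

-3.30×10^-4 A

dE/dt = (V₀ω/d)·−sin(ωt) with ωt = 6.435 rad: (47.4)(2.34×10^5)(-0.1512)/(1.58×10^-3) = -1.061×10^9 V/(m·s).
I_d = ε₀ A dE/dt = (8.85×10^-12)(0.0351)(-1.061×10^9) = -3.30×10^-4 A.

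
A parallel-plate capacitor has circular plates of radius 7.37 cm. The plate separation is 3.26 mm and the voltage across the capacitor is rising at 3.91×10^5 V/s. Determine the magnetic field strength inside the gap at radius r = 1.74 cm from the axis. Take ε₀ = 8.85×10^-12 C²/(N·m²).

1.16×10^-11 T

With E = V/d, dE/dt = 1.199×10^8 V/(m·s) and πR² = 0.01706 m², giving I_d = ε₀ πR² dE/dt = 1.810×10^-5 A.
For r < R the Ampère–Maxwell law gives B(2πr) = μ₀ I_d (r²/R²), so B = μ₀ I_d r/(2πR²) = (4π×10^-7)(1.810×10^-5)(0.0174)/(2π·0.0737²) = 1.16×10^-11 T.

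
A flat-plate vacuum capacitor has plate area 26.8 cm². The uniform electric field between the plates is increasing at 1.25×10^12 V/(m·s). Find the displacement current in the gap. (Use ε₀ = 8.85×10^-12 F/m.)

The displacement current is ε₀ times dΦ_E/dt = ε₀ A dE/dt = (8.85×10^-12)(2.68×10^-3)(1.25×10^12) = 0.0296 A.

0.0296 A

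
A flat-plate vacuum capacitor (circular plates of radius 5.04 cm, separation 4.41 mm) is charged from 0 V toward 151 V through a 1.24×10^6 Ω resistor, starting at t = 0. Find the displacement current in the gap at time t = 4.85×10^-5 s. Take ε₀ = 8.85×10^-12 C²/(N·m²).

With C = ε₀A/d = (8.85×10^-12)(7.980×10^-3)/(4.41×10^-3) = 1.601×10^-11 F, the time constant is τ = RC = 1.985×10^-5 s, so t/τ = 2.443 and e^(−t/τ) = 0.08690.
I_d = I_cond = (V₀/R) e^(−t/τ) = (1.218×10^-4)(0.08690) = 1.06×10^-5 A.

1.06×10^-5 A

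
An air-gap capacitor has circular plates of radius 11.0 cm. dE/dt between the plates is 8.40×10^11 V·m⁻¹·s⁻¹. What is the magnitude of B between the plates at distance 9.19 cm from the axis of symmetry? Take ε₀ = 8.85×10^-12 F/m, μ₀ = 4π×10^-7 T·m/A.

4.29×10^-7 T

I_d = ε₀ dΦ_E/dt = ε₀ πR² (dE/dt) = (8.85×10^-12)(0.03801)(8.40×10^11) = 0.2826 A through the full plate area.
∮B·dl = μ₀ I_d,enc with I_d,enc = I_d r²/R² = 0.1973 A; so B = μ₀ I_d,enc/(2πr) = 4.29×10^-7 T.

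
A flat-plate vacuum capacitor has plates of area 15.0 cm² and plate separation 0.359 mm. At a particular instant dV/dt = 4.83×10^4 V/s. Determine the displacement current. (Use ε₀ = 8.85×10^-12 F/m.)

1.79×10^-6 A

The displacement current equals the charging current C dV/dt. With C = ε₀A/d = (8.85×10^-12)(1.50×10^-3)/(3.59×10^-4) = 3.698×10^-11 F, I_d = (3.698×10^-11)(4.83×10^4) = 1.79×10^-6 A.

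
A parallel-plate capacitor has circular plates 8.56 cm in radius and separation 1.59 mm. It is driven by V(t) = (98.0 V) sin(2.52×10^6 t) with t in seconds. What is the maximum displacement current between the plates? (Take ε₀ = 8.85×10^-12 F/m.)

0.0316 A

The displacement current equals the conduction current C dV/dt, which peaks at C V₀ ω.
With C = ε₀A/d = (8.85×10^-12)(0.02302)/(1.59×10^-3) = 1.281×10^-10 F and ω = 2.52×10^6 rad/s, I_d,max = (1.281×10^-10)(98.0)(2.52×10^6) = 0.0316 A.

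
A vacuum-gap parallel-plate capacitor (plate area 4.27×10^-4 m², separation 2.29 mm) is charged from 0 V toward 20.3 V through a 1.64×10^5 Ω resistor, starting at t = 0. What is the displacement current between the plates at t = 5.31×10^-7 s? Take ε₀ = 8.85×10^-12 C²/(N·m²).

With C = ε₀A/d = (8.85×10^-12)(4.27×10^-4)/(2.29×10^-3) = 1.650×10^-12 F, the time constant is τ = RC = 2.706×10^-7 s, so t/τ = 1.962 and e^(−t/τ) = 0.1406.
I_d = I_cond = (V₀/R) e^(−t/τ) = (1.238×10^-4)(0.1406) = 1.74×10^-5 A.

1.74×10^-5 A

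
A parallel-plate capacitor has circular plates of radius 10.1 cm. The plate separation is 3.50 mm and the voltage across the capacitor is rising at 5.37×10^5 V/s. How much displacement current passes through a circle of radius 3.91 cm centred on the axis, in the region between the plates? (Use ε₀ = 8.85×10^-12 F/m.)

6.52×10^-6 A

dE/dt = (dV/dt)/d = 1.534×10^8 V/(m·s); I_d = ε₀(πR²)(dE/dt) = (8.85×10^-12)(0.03205)(1.534×10^8) = 4.351×10^-5 A.
Since J_d is uniform, the enclosed fraction is (r/R)² = 0.1499, giving I_d,enc = 6.52×10^-6 A.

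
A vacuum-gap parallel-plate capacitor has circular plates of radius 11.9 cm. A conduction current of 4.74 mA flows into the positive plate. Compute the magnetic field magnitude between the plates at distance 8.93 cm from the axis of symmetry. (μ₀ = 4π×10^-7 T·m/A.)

5.98×10^-9 T

Between the plates the displacement current equals the wire current: I_d = 4.74 mA = 4.74×10^-3 A.
For r < R the Ampère–Maxwell law gives B(2πr) = μ₀ I_d (r²/R²), so B = μ₀ I_d r/(2πR²) = (4π×10^-7)(4.74×10^-3)(0.0893)/(2π·0.119²) = 5.98×10^-9 T.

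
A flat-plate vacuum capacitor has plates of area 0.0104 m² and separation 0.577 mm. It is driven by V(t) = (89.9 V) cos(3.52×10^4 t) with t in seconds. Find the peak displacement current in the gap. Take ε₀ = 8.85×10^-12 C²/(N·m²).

(dE/dt)_max = V₀ω/d = 5.484×10^9 V/(m·s); ω = 3.52×10^4 rad/s.
I_d,max = ε₀ A (dE/dt)_max = (8.85×10^-12)(0.0104)(5.484×10^9) = 5.05×10^-4 A.

5.05×10^-4 A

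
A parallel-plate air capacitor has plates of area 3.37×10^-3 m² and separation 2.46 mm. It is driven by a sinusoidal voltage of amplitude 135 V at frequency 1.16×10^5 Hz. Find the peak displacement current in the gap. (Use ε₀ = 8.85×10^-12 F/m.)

1.19×10^-3 A

(dE/dt)_max = V₀ω/d = 4.000×10^10 V/(m·s); ω = 2πf = 7.288×10^5 rad/s.
I_d,max = ε₀ A (dE/dt)_max = (8.85×10^-12)(3.37×10^-3)(4.000×10^10) = 1.19×10^-3 A.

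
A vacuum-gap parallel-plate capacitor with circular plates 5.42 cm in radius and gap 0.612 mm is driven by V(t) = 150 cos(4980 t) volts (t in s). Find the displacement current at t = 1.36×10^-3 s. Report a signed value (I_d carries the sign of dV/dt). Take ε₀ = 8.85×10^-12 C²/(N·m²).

-4.69×10^-5 A

C = ε₀A/d = (8.85×10^-12)(9.229×10^-3)/(6.12×10^-4) = 1.335×10^-10 F. dV/dt = V₀ω·−sin(ωt); at ωt = 6.7728 rad this factor is -0.4703.
I_d = C dV/dt = (1.335×10^-10)(150)(4980)(-0.4703) = -4.69×10^-5 A.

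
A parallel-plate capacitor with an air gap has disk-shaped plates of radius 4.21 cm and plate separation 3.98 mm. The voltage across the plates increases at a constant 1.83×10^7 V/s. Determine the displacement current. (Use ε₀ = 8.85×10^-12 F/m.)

2.27×10^-4 A

The displacement current equals the charging current C dV/dt. With C = ε₀A/d = (8.85×10^-12)(5.568×10^-3)/(3.98×10^-3) = 1.238×10^-11 F, I_d = (1.238×10^-11)(1.83×10^7) = 2.27×10^-4 A.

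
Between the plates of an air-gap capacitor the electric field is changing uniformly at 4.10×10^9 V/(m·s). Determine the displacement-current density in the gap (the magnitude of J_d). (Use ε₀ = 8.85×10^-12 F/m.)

The displacement-current density is ε₀ ∂E/∂t = (8.85×10^-12)(4.10×10^9) = 0.0363 A/m².

0.0363 A/m²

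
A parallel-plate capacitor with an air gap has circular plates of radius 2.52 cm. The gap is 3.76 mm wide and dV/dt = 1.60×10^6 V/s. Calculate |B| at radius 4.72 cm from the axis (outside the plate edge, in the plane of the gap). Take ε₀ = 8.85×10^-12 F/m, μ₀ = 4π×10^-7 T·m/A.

3.18×10^-11 T

With E = V/d, dE/dt = 4.255×10^8 V/(m·s) and πR² = 1.995×10^-3 m², giving I_d = ε₀ πR² dE/dt = 7.513×10^-6 A.
For r ≥ R the full I_d is enclosed: B = μ₀ I_d/(2πr) = (4π×10^-7)(7.513×10^-6)/(2π·0.0472) = 3.18×10^-11 T.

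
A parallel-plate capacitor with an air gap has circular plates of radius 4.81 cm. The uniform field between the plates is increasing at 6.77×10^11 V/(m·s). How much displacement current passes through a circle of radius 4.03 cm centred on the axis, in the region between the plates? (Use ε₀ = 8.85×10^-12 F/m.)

Through the whole plate area (πR² = 7.268×10^-3 m²), I_d = ε₀ πR² dE/dt = 0.04355 A.
Since J_d is uniform, the enclosed fraction is (r/R)² = 0.7020, giving I_d,enc = 0.0306 A.

0.0306 A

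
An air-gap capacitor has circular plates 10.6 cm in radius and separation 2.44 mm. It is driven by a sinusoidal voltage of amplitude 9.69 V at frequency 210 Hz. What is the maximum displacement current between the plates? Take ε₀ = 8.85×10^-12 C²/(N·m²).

The displacement current equals the conduction current C dV/dt, which peaks at C V₀ ω.
With C = ε₀A/d = (8.85×10^-12)(0.03530)/(2.44×10^-3) = 1.280×10^-10 F and ω = 2πf = 1319 rad/s, I_d,max = (1.280×10^-10)(9.69)(1319) = 1.64×10^-6 A.

1.64×10^-6 A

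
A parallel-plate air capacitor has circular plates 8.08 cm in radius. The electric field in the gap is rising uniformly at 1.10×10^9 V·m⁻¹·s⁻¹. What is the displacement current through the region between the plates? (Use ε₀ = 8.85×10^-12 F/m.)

I_d = ε₀ A (dE/dt) = (8.85×10^-12)(0.02051 m²)(1.10×10^9) = 2.00×10^-4 A.

2.00×10^-4 A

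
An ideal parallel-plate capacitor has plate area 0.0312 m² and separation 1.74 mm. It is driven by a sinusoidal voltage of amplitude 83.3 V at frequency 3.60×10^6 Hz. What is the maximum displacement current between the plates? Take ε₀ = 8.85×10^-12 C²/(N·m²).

0.299 A

(dE/dt)_max = V₀ω/d = 1.083×10^12 V/(m·s); ω = 2πf = 2.262×10^7 rad/s.
I_d,max = ε₀ A (dE/dt)_max = (8.85×10^-12)(0.0312)(1.083×10^12) = 0.299 A.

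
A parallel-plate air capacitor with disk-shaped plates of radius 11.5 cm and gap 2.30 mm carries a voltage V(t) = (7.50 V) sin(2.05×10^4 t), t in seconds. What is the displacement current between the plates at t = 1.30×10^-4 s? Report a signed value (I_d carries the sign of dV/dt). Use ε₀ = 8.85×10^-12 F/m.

-2.18×10^-5 A

dE/dt = (V₀ω/d)·cos(ωt) with ωt = 2.665 rad: (7.50)(2.05×10^4)(-0.8886)/(2.30×10^-3) = -5.940×10^7 V/(m·s).
I_d = ε₀ A dE/dt = (8.85×10^-12)(0.04155)(-5.940×10^7) = -2.18×10^-5 A.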